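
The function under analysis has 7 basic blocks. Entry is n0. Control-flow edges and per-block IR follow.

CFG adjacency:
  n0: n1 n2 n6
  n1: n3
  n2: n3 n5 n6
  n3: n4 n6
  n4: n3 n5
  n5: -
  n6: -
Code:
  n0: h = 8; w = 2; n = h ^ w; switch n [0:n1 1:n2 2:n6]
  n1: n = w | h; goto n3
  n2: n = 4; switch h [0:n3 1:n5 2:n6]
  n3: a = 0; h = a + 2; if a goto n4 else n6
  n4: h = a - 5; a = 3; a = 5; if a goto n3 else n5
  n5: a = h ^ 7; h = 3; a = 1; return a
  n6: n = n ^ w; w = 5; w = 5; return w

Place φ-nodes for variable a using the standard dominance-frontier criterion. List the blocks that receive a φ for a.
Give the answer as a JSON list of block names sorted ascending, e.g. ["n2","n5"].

idom tree: n1←n0 n2←n0 n3←n0 n4←n3 n5←n0 n6←n0
Dom∩ at merges:
  n3: preds {n1,n2,n4}: {n0,n1} ∩ {n0,n2} ∩ {n0,n3,n4} = {n0}; idom=n0
  n5: preds {n2,n4}: {n0,n2} ∩ {n0,n3,n4} = {n0}; idom=n0
  n6: preds {n0,n2,n3}: {n0} ∩ {n0,n2} ∩ {n0,n3} = {n0}; idom=n0

DF derivation:
  n3←n1: walk n1 to n0
  n3←n2: walk n2 to n0
  n3←n4: walk n4→n3 to n0
  n5←n2: walk n2 to n0
  n5←n4: walk n4→n3 to n0
  n6←n0: walk · to n0
  n6←n2: walk n2 to n0
  n6←n3: walk n3 to n0
  n0 → ∅
  n1 → {n3}
  n2 → {n3,n5,n6}
  n3 → {n3,n5,n6}
  n4 → {n3,n5}
  n5 → ∅
  n6 → ∅

φ for a: defs {n3,n4,n5}
  DF⁺ = {n3,n5,n6}

Answer: ["n3", "n5", "n6"]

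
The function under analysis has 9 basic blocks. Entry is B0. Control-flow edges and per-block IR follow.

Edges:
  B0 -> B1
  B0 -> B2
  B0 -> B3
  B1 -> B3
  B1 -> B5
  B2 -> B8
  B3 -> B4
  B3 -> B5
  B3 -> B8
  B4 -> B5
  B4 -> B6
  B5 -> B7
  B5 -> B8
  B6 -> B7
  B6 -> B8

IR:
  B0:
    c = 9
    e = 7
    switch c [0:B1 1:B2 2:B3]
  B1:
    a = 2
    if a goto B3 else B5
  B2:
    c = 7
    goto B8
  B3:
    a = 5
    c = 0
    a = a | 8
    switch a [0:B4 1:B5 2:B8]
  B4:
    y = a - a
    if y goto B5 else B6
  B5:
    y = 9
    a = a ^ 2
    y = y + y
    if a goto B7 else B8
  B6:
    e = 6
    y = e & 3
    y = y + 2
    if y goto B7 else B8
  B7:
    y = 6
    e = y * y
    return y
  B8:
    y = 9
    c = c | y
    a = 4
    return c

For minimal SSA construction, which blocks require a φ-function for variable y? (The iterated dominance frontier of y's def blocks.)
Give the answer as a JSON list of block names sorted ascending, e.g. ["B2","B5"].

idom tree: B1←B0 B2←B0 B3←B0 B4←B3 B5←B0 B6←B4 B7←B0 B8←B0
Dom∩ at merges:
  B3: preds {B0,B1}: {B0} ∩ {B0,B1} = {B0}; idom=B0
  B5: preds {B1,B3,B4}: {B0,B1} ∩ {B0,B3} ∩ {B0,B3,B4} = {B0}; idom=B0
  B7: preds {B5,B6}: {B0,B5} ∩ {B0,B3,B4,B6} = {B0}; idom=B0
  B8: preds {B2,B3,B5,B6}: {B0,B2} ∩ {B0,B3} ∩ {B0,B5} ∩ {B0,B3,B4,B6} = {B0}; idom=B0

DF walk-up:
  B3←B0: walk · to B0
  B3←B1: walk B1 to B0
  B5←B1: walk B1 to B0
  B5←B3: walk B3 to B0
  B5←B4: walk B4→B3 to B0
  B7←B5: walk B5 to B0
  B7←B6: walk B6→B4→B3 to B0
  B8←B2: walk B2 to B0
  B8←B3: walk B3 to B0
  B8←B5: walk B5 to B0
  B8←B6: walk B6→B4→B3 to B0
  DF(B0)=∅
  DF(B1)={B3,B5}
  DF(B2)={B8}
  DF(B3)={B5,B7,B8}
  DF(B4)={B5,B7,B8}
  DF(B5)={B7,B8}
  DF(B6)={B7,B8}
  DF(B7)=∅
  DF(B8)=∅

φ for y: defs {B4,B5,B6,B7,B8}
  DF⁺ = {B5,B7,B8}

Answer: ["B5", "B7", "B8"]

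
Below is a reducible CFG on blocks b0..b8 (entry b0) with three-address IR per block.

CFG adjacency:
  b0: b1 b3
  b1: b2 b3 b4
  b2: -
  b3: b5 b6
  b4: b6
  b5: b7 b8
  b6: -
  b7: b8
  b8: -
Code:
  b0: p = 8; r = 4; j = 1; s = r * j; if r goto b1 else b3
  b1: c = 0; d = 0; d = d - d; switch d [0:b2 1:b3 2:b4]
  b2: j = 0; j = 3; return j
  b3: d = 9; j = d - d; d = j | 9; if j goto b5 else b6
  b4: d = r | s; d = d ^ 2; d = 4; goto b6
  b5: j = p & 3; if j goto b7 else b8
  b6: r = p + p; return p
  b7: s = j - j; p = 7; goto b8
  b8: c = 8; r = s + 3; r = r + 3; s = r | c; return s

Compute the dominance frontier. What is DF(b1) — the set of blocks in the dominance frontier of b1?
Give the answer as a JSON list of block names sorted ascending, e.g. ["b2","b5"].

idom tree: b1←b0 b2←b1 b3←b0 b4←b1 b5←b3 b6←b0 b7←b5 b8←b5
Dom∩ at merges:
  b3: preds {b0,b1}: {b0} ∩ {b0,b1} = {b0}; idom=b0
  b6: preds {b3,b4}: {b0,b3} ∩ {b0,b1,b4} = {b0}; idom=b0
  b8: preds {b5,b7}: {b0,b3,b5} ∩ {b0,b3,b5,b7} = {b0,b3,b5}; idom=b5

DF derivation:
  join b3 pred b0: · stop@b0
  join b3 pred b1: b1 stop@b0
  join b6 pred b3: b3 stop@b0
  join b6 pred b4: b4→b1 stop@b0
  join b8 pred b5: · stop@b5
  join b8 pred b7: b7 stop@b5
  DF(b0)=∅
  DF(b1)={b3,b6}
  DF(b2)=∅
  DF(b3)={b6}
  DF(b4)={b6}
  DF(b5)=∅
  DF(b6)=∅
  DF(b7)={b8}
  DF(b8)=∅

DF(b1) = ["b3", "b6"]

Answer: ["b3", "b6"]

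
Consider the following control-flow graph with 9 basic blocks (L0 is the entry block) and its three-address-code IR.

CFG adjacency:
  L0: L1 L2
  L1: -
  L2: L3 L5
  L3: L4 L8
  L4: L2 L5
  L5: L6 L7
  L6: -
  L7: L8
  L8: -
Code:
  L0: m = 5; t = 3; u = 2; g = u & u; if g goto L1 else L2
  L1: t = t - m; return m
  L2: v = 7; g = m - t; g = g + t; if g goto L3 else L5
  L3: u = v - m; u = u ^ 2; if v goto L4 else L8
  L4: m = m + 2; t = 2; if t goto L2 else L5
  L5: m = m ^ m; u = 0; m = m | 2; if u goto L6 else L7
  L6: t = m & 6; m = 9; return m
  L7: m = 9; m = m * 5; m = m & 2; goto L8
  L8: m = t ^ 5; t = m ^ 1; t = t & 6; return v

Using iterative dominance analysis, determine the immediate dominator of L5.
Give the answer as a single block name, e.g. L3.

Answer: L2

Analysis:
idom tree: L1←L0 L2←L0 L3←L2 L4←L3 L5←L2 L6←L5 L7←L5 L8←L2
Dom∩ at merges:
  L2: preds {L0,L4}: {L0} ∩ {L0,L2,L3,L4} = {L0}; idom=L0
  L5: preds {L2,L4}: {L0,L2} ∩ {L0,L2,L3,L4} = {L0,L2}; idom=L2
  L8: preds {L3,L7}: {L0,L2,L3} ∩ {L0,L2,L5,L7} = {L0,L2}; idom=L2

idom(L5) = L2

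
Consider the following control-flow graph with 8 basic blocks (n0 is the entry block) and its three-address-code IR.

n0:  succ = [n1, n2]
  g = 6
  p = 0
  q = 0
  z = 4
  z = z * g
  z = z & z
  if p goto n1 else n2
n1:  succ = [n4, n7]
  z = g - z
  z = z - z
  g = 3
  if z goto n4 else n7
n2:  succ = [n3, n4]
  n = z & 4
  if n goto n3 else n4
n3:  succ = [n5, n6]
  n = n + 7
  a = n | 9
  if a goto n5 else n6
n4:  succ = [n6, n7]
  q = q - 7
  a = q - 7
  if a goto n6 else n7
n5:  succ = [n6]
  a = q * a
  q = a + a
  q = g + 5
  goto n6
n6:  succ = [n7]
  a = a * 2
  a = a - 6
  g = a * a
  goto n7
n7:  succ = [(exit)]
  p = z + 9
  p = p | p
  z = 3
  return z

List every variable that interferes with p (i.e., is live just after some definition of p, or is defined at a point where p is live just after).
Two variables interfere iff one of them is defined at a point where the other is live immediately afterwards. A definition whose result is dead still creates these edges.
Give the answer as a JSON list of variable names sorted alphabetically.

Answer: ["g", "q", "z"]

Working:
Block summaries:
  n0: {g,p,q,z} / ∅
  n1: {g,z} / {g,z}
  n2: {n} / {z}
  n3: {a,n} / {n}
  n4: {a,q} / {q}
  n5: {a,q} / {a,g,q}
  n6: {a,g} / {a}
  n7: {p,z} / {z}

Backward fixpoint:
  n0 li=∅ lo={g,q,z}
  n1 li={g,q,z} lo={q,z}
  n2 li={g,q,z} lo={g,n,q,z}
  n3 li={g,n,q,z} lo={a,g,q,z}
  n4 li={q,z} lo={a,z}
  n5 li={a,g,q,z} lo={a,z}
  n6 li={a,z} lo={z}
  n7 li={z} lo=∅

Interference:
  a — {g,q,z}
  g — {a,n,p,q,z}
  n — {g,q,z}
  p — {g,q,z}
  q — {a,g,n,p,z}
  z — {a,g,n,p,q}

N(p) = ["g", "q", "z"]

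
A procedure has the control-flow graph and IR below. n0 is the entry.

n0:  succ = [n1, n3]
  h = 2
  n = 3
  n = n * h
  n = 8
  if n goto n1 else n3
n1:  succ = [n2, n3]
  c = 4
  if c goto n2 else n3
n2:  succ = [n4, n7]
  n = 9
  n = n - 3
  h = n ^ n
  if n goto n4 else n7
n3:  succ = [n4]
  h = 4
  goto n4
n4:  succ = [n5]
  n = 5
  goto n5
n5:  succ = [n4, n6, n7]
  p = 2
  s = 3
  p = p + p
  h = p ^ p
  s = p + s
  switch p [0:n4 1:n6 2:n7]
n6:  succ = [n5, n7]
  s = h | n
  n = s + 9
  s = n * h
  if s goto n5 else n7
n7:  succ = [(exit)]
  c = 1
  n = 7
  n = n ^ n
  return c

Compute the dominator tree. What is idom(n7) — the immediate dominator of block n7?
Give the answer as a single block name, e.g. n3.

idom tree: n1←n0 n2←n1 n3←n0 n4←n0 n5←n4 n6←n5 n7←n0
Join-block Dom:
  n3: preds {n0,n1}: {n0} ∩ {n0,n1} = {n0}; idom=n0
  n4: preds {n2,n3,n5}: {n0,n1,n2} ∩ {n0,n3} ∩ {n0,n4,n5} = {n0}; idom=n0
  n5: preds {n4,n6}: {n0,n4} ∩ {n0,n4,n5,n6} = {n0,n4}; idom=n4
  n7: preds {n2,n5,n6}: {n0,n1,n2} ∩ {n0,n4,n5} ∩ {n0,n4,n5,n6} = {n0}; idom=n0

idom(n7) = n0

Answer: n0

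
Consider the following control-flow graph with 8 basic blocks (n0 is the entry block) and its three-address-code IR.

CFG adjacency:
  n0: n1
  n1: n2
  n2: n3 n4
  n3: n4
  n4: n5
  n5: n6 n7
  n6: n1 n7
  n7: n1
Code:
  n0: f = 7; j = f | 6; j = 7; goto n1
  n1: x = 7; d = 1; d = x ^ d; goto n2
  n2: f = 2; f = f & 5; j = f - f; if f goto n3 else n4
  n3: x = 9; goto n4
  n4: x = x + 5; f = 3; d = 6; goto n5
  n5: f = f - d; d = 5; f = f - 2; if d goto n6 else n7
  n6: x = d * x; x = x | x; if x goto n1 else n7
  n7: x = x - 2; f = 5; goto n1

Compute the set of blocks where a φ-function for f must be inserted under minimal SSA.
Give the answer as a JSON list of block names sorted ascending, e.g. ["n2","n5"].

idom tree: n1←n0 n2←n1 n3←n2 n4←n2 n5←n4 n6←n5 n7←n5
Dom at joins:
  n1: preds {n0,n6,n7}: {n0} ∩ {n0,n1,n2,n4,n5,n6} ∩ {n0,n1,n2,n4,n5,n7} = {n0}; idom=n0
  n4: preds {n2,n3}: {n0,n1,n2} ∩ {n0,n1,n2,n3} = {n0,n1,n2}; idom=n2
  n7: preds {n5,n6}: {n0,n1,n2,n4,n5} ∩ {n0,n1,n2,n4,n5,n6} = {n0,n1,n2,n4,n5}; idom=n5

DF derivation:
  join n1 pred n0: · stop@n0
  join n1 pred n6: n6→n5→n4→n2→n1 stop@n0
  join n1 pred n7: n7→n5→n4→n2→n1 stop@n0
  join n4 pred n2: · stop@n2
  join n4 pred n3: n3 stop@n2
  join n7 pred n5: · stop@n5
  join n7 pred n6: n6 stop@n5
  n0: DF=∅
  n1: DF={n1}
  n2: DF={n1}
  n3: DF={n4}
  n4: DF={n1}
  n5: DF={n1}
  n6: DF={n1,n7}
  n7: DF={n1}

φ for f: defs {n0,n2,n4,n5,n7}
  DF⁺ = {n1}

Answer: ["n1"]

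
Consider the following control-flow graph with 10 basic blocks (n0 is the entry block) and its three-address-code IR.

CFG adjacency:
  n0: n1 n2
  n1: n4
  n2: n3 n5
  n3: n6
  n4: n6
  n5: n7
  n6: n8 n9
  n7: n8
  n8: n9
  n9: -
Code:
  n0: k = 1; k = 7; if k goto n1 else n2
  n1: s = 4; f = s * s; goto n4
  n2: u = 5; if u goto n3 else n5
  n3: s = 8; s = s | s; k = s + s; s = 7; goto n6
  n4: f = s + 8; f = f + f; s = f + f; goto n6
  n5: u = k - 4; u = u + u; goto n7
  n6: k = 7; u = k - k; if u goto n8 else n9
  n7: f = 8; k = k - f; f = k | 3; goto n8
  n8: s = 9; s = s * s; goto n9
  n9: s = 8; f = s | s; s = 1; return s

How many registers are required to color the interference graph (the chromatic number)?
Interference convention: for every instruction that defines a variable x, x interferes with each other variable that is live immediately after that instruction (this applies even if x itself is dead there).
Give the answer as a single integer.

Block summaries:
  n0: {k} / ∅
  n1: {f,s} / ∅
  n2: {u} / ∅
  n3: {k,s} / ∅
  n4: {f,s} / {s}
  n5: {u} / {k}
  n6: {k,u} / ∅
  n7: {f,k} / {k}
  n8: {s} / ∅
  n9: {f,s} / ∅

Liveness:
  live n0: ∅→{k}
  live n1: ∅→{s}
  live n2: {k}→{k}
  live n3: ∅→∅
  live n4: {s}→∅
  live n5: {k}→{k}
  live n6: ∅→∅
  live n7: {k}→∅
  live n8: ∅→∅
  live n9: ∅→∅

Interference:
  f↔{k,s}
  k↔{f,u}
  s↔{f}
  u↔{k}

Colouring:
  {f,k} pairwise interfere (2-clique) ⇒ χ ≥ 2
  2-colouring: c0={f,u}  c1={k,s}
  χ = 2

Answer: 2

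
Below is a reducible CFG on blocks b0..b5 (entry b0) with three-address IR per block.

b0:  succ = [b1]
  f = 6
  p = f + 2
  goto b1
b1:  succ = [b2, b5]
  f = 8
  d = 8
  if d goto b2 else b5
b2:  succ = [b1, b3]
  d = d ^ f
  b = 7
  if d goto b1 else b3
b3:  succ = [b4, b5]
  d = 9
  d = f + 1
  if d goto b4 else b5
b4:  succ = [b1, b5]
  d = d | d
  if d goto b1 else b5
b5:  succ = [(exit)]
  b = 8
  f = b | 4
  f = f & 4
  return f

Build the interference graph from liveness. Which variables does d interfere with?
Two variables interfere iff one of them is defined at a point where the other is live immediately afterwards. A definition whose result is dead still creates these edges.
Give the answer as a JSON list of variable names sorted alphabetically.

Answer: ["b", "f"]

Derivation:
Block summaries:
  b0: {f,p} / ∅
  b1: {d,f} / ∅
  b2: {b,d} / {d,f}
  b3: {d} / {f}
  b4: {d} / {d}
  b5: {b,f} / ∅

Live sets:
  live b0: ∅→∅
  live b1: ∅→{d,f}
  live b2: {d,f}→{f}
  live b3: {f}→{d}
  live b4: {d}→∅
  live b5: ∅→∅

Interfere edges:
  b: {d,f}
  d: {b,f}
  f: {b,d}
  p: ∅

N(d) = ["b", "f"]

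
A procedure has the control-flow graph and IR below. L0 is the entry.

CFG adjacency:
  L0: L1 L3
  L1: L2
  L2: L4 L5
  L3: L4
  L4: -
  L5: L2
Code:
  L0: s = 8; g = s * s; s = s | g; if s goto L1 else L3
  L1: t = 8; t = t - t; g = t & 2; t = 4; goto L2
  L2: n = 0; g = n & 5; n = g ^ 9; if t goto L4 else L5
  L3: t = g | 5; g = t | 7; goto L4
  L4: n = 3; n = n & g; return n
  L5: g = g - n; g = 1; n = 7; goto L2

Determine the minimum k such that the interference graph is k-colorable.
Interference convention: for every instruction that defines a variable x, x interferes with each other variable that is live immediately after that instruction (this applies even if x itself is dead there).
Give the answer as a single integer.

def/use:
  L0: {g,s} / ∅
  L1: {g,t} / ∅
  L2: {g,n} / {t}
  L3: {g,t} / {g}
  L4: {n} / {g}
  L5: {g,n} / {g,n}

Backward fixpoint:
  L0 li=∅ lo={g}
  L1 li=∅ lo={t}
  L2 li={t} lo={g,n,t}
  L3 li={g} lo={g}
  L4 li={g} lo=∅
  L5 li={g,n,t} lo={t}

Interfere edges:
  g — {n,s,t}
  n — {g,t}
  s — {g}
  t — {g,n}

Colouring:
  lower bound: {g,n,t} mutually conflict ⇒ χ ≥ 3
  3-colouring: r0={g}  r1={n,s}  r2={t}
  χ = 3

Answer: 3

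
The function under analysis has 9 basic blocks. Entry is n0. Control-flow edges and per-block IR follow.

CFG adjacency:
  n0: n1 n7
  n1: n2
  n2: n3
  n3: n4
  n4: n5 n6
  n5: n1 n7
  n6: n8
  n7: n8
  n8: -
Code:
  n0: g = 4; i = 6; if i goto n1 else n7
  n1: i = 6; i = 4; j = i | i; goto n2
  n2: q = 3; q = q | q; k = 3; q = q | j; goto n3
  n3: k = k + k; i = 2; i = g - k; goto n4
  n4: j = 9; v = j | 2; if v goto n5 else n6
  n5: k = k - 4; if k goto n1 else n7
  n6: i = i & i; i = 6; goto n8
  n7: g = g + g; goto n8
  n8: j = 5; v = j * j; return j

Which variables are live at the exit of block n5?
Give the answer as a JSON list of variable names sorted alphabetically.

Per-block:
  n0 def {g,i} use ∅
  n1 def {i,j} use ∅
  n2 def {k,q} use {j}
  n3 def {i,k} use {g,k}
  n4 def {j,v} use ∅
  n5 def {k} use {k}
  n6 def {i} use {i}
  n7 def {g} use {g}
  n8 def {j,v} use ∅

Live sets:
  n0: in=∅ out={g}
  n1: in={g} out={g,j}
  n2: in={g,j} out={g,k}
  n3: in={g,k} out={g,i,k}
  n4: in={g,i,k} out={g,i,k}
  n5: in={g,k} out={g}
  n6: in={i} out=∅
  n7: in={g} out=∅
  n8: in=∅ out=∅

live-out(n5) = ["g"]

Answer: ["g"]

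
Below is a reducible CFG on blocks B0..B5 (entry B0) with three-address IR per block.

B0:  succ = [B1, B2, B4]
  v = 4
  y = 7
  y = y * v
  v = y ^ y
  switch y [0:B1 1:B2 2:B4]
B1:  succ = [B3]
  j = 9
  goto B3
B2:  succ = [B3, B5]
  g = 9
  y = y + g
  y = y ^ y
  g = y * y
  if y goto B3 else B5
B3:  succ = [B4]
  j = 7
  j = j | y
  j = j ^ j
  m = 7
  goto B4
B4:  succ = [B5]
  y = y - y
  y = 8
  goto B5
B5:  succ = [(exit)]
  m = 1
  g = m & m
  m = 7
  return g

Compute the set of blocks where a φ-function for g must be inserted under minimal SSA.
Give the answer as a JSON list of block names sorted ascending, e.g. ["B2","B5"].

Answer: ["B3", "B4", "B5"]

Derivation:
idom tree: B1←B0 B2←B0 B3←B0 B4←B0 B5←B0
Dom at joins:
  B3: preds {B1,B2}: {B0,B1} ∩ {B0,B2} = {B0}; idom=B0
  B4: preds {B0,B3}: {B0} ∩ {B0,B3} = {B0}; idom=B0
  B5: preds {B2,B4}: {B0,B2} ∩ {B0,B4} = {B0}; idom=B0

DF walk-up:
  join B3 pred B1: B1 stop@B0
  join B3 pred B2: B2 stop@B0
  join B4 pred B0: · stop@B0
  join B4 pred B3: B3 stop@B0
  join B5 pred B2: B2 stop@B0
  join B5 pred B4: B4 stop@B0
  B0 → ∅
  B1 → {B3}
  B2 → {B3,B5}
  B3 → {B4}
  B4 → {B5}
  B5 → ∅

φ for g: defs {B2,B5}
  DF⁺ = {B3,B4,B5}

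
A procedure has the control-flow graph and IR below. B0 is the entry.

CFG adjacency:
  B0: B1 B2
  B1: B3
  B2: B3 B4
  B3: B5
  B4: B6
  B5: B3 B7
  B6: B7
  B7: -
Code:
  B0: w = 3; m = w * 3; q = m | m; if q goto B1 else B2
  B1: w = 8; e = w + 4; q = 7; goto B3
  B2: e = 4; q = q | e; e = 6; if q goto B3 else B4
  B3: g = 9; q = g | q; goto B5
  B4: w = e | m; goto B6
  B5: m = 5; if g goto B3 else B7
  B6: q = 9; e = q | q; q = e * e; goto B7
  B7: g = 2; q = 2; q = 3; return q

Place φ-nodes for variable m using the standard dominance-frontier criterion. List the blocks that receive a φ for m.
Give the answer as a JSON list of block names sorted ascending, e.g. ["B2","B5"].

idom tree: B1←B0 B2←B0 B3←B0 B4←B2 B5←B3 B6←B4 B7←B0
Dom at joins:
  B3: preds {B1,B2,B5}: {B0,B1} ∩ {B0,B2} ∩ {B0,B3,B5} = {B0}; idom=B0
  B7: preds {B5,B6}: {B0,B3,B5} ∩ {B0,B2,B4,B6} = {B0}; idom=B0

DF walk-up:
  join B3 pred B1: B1 stop@B0
  join B3 pred B2: B2 stop@B0
  join B3 pred B5: B5→B3 stop@B0
  join B7 pred B5: B5→B3 stop@B0
  join B7 pred B6: B6→B4→B2 stop@B0
  B0: DF=∅
  B1: DF={B3}
  B2: DF={B3,B7}
  B3: DF={B3,B7}
  B4: DF={B7}
  B5: DF={B3,B7}
  B6: DF={B7}
  B7: DF=∅

φ for m: defs {B0,B5}
  DF⁺ = {B3,B7}

Answer: ["B3", "B7"]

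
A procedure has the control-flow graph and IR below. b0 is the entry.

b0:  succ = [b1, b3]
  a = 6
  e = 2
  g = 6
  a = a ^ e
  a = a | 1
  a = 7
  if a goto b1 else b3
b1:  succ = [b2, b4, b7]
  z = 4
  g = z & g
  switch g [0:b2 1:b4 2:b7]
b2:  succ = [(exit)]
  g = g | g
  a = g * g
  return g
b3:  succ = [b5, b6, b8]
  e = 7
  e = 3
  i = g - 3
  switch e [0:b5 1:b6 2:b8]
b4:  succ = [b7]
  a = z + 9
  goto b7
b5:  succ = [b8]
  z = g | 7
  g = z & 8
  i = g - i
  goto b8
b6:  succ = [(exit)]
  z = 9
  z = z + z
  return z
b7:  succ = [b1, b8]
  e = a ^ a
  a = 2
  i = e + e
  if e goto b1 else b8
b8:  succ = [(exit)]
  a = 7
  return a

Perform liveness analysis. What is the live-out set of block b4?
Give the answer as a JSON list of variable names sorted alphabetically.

Answer: ["a", "g"]

Working:
Block summaries:
  b0 def {a,e,g} use ∅
  b1 def {g,z} use {g}
  b2 def {a,g} use {g}
  b3 def {e,i} use {g}
  b4 def {a} use {z}
  b5 def {g,i,z} use {g,i}
  b6 def {z} use ∅
  b7 def {a,e,i} use {a}
  b8 def {a} use ∅

Live sets:
  b0: in=∅ out={a,g}
  b1: in={a,g} out={a,g,z}
  b2: in={g} out=∅
  b3: in={g} out={g,i}
  b4: in={g,z} out={a,g}
  b5: in={g,i} out=∅
  b6: in=∅ out=∅
  b7: in={a,g} out={a,g}
  b8: in=∅ out=∅

live-out(b4) = ["a", "g"]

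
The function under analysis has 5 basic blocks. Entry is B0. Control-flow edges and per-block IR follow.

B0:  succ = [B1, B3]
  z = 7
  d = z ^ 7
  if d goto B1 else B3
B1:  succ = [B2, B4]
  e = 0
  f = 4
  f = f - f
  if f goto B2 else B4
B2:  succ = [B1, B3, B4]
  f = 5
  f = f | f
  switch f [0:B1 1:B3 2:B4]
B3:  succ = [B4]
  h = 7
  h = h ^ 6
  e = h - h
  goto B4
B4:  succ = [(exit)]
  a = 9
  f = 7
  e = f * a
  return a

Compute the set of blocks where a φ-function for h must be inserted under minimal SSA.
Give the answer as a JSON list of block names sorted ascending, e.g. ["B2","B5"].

Answer: ["B4"]

Working:
idom tree: B1←B0 B2←B1 B3←B0 B4←B0
Dom at joins:
  B1: preds {B0,B2}: {B0} ∩ {B0,B1,B2} = {B0}; idom=B0
  B3: preds {B0,B2}: {B0} ∩ {B0,B1,B2} = {B0}; idom=B0
  B4: preds {B1,B2,B3}: {B0,B1} ∩ {B0,B1,B2} ∩ {B0,B3} = {B0}; idom=B0

Frontier:
  B1←B0: walk · to B0
  B1←B2: walk B2→B1 to B0
  B3←B0: walk · to B0
  B3←B2: walk B2→B1 to B0
  B4←B1: walk B1 to B0
  B4←B2: walk B2→B1 to B0
  B4←B3: walk B3 to B0
  B0: DF=∅
  B1: DF={B1,B3,B4}
  B2: DF={B1,B3,B4}
  B3: DF={B4}
  B4: DF=∅

φ for h: defs {B3}
  DF⁺ = {B4}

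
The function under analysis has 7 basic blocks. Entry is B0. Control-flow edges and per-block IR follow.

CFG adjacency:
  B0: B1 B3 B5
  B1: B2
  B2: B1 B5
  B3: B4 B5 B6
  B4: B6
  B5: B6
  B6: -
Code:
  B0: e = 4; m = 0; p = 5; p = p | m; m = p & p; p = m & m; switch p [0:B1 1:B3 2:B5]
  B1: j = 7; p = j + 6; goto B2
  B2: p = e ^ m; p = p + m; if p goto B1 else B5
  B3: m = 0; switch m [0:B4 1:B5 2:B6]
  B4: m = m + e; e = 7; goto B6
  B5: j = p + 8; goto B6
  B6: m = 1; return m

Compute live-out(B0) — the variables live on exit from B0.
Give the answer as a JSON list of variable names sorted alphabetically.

Answer: ["e", "m", "p"]

Derivation:
Block summaries:
  B0: {e,m,p} / ∅
  B1: {j,p} / ∅
  B2: {p} / {e,m}
  B3: {m} / ∅
  B4: {e,m} / {e,m}
  B5: {j} / {p}
  B6: {m} / ∅

Live sets:
  live B0: ∅→{e,m,p}
  live B1: {e,m}→{e,m}
  live B2: {e,m}→{e,m,p}
  live B3: {e,p}→{e,m,p}
  live B4: {e,m}→∅
  live B5: {p}→∅
  live B6: ∅→∅

live-out(B0) = ["e", "m", "p"]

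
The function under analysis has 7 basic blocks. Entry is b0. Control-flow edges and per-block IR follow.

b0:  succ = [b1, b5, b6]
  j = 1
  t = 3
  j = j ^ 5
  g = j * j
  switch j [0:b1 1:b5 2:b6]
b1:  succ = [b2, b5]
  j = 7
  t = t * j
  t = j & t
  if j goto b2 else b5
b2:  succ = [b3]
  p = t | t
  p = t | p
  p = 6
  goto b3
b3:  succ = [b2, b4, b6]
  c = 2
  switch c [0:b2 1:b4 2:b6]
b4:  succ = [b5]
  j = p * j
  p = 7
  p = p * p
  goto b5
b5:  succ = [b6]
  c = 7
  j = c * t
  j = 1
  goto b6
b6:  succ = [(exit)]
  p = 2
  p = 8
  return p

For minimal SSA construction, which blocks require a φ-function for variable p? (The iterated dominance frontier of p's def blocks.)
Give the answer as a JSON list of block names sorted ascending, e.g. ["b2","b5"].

idom tree: b1←b0 b2←b1 b3←b2 b4←b3 b5←b0 b6←b0
Dom∩ at merges:
  b2: preds {b1,b3}: {b0,b1} ∩ {b0,b1,b2,b3} = {b0,b1}; idom=b1
  b5: preds {b0,b1,b4}: {b0} ∩ {b0,b1} ∩ {b0,b1,b2,b3,b4} = {b0}; idom=b0
  b6: preds {b0,b3,b5}: {b0} ∩ {b0,b1,b2,b3} ∩ {b0,b5} = {b0}; idom=b0

Frontier:
  join b2 pred b1: · stop@b1
  join b2 pred b3: b3→b2 stop@b1
  join b5 pred b0: · stop@b0
  join b5 pred b1: b1 stop@b0
  join b5 pred b4: b4→b3→b2→b1 stop@b0
  join b6 pred b0: · stop@b0
  join b6 pred b3: b3→b2→b1 stop@b0
  join b6 pred b5: b5 stop@b0
  b0: DF=∅
  b1: DF={b5,b6}
  b2: DF={b2,b5,b6}
  b3: DF={b2,b5,b6}
  b4: DF={b5}
  b5: DF={b6}
  b6: DF=∅

φ for p: defs {b2,b4,b6}
  DF⁺ = {b2,b5,b6}

Answer: ["b2", "b5", "b6"]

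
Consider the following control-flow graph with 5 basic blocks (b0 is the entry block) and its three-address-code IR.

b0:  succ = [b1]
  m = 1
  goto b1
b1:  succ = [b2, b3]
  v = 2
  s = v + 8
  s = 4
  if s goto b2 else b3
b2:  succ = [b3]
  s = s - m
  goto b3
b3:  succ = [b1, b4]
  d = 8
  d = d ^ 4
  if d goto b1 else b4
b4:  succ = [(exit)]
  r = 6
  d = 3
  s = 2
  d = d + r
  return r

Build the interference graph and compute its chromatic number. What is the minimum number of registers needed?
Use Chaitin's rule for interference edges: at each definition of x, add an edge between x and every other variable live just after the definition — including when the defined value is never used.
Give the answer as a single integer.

def/use:
  b0: def={m} ue=∅
  b1: def={s,v} ue=∅
  b2: def={s} ue={m,s}
  b3: def={d} ue=∅
  b4: def={d,r,s} ue=∅

Live sets:
  b0: in=∅ out={m}
  b1: in={m} out={m,s}
  b2: in={m,s} out={m}
  b3: in={m} out={m}
  b4: in=∅ out=∅

Interference:
  d — {m,r,s}
  m — {d,s,v}
  r — {d,s}
  s — {d,m,r}
  v — {m}

Registers:
  clique {d,m,s} ⇒ need ≥ 3
  assign d→r0 m→r1 r→r1 s→r2 v→r0 — no edge inside a register ⇒ χ ≤ 3
  χ = 3

Answer: 3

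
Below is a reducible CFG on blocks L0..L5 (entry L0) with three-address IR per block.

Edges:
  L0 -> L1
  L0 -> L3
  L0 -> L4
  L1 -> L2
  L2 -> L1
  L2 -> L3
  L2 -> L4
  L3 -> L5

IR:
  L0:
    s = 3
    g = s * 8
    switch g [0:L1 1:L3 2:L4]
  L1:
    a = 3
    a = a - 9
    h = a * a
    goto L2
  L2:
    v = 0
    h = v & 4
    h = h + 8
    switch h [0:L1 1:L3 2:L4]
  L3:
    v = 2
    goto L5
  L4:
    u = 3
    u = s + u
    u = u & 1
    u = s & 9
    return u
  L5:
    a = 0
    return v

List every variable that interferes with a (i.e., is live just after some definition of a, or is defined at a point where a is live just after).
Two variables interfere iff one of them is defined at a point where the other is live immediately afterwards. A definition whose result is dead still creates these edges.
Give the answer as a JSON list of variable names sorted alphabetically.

def/use:
  L0: {g,s} / ∅
  L1: {a,h} / ∅
  L2: {h,v} / ∅
  L3: {v} / ∅
  L4: {u} / {s}
  L5: {a} / {v}

Liveness:
  L0 li=∅ lo={s}
  L1 li={s} lo={s}
  L2 li={s} lo={s}
  L3 li=∅ lo={v}
  L4 li={s} lo=∅
  L5 li={v} lo=∅

Interfere edges:
  a↔{s,v}
  g↔{s}
  h↔{s}
  s↔{a,g,h,u,v}
  u↔{s}
  v↔{a,s}

N(a) = ["s", "v"]

Answer: ["s", "v"]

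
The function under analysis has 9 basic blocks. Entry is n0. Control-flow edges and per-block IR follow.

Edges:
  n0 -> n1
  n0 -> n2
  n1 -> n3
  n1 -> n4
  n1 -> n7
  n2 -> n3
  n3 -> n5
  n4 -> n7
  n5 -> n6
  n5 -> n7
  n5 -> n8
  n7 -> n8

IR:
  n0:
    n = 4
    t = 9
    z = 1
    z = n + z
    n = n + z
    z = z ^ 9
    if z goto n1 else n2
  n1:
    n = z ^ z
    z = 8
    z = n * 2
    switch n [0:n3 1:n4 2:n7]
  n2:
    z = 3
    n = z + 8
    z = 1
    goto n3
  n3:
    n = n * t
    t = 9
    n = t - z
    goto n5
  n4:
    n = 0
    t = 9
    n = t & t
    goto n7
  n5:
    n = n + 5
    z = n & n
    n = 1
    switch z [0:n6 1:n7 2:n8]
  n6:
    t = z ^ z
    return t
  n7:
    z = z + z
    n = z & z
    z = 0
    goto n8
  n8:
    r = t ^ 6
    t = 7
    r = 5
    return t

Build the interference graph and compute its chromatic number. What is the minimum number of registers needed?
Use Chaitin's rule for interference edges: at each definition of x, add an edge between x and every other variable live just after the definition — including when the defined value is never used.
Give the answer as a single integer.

Answer: 3

Derivation:
def/use:
  n0: def={n,t,z} ue=∅
  n1: def={n,z} ue={z}
  n2: def={n,z} ue=∅
  n3: def={n,t} ue={n,t,z}
  n4: def={n,t} ue=∅
  n5: def={n,z} ue={n}
  n6: def={t} ue={z}
  n7: def={n,z} ue={z}
  n8: def={r,t} ue={t}

Live sets:
  n0 li=∅ lo={t,z}
  n1 li={t,z} lo={n,t,z}
  n2 li={t} lo={n,t,z}
  n3 li={n,t,z} lo={n,t}
  n4 li={z} lo={t,z}
  n5 li={n,t} lo={t,z}
  n6 li={z} lo=∅
  n7 li={t,z} lo={t}
  n8 li={t} lo=∅

Interfere edges:
  n — {t,z}
  r — {t}
  t — {n,r,z}
  z — {n,t}

Registers:
  lower bound: {n,t,z} mutually conflict ⇒ χ ≥ 3
  3-colouring: c0={t}  c1={n,r}  c2={z}
  χ = 3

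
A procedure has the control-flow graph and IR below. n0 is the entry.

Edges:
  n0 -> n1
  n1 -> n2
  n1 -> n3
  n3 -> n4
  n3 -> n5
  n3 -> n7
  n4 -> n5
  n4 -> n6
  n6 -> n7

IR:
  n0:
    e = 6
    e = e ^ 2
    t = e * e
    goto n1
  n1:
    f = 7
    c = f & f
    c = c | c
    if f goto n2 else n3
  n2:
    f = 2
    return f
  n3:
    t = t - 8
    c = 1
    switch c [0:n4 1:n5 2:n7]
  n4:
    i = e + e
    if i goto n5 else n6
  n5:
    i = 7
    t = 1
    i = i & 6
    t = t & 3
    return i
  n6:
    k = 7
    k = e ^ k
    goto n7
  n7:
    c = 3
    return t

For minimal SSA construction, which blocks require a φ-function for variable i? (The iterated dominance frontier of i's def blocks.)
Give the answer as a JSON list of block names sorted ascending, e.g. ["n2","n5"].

idom tree: n1←n0 n2←n1 n3←n1 n4←n3 n5←n3 n6←n4 n7←n3
Join-block Dom:
  n5: preds {n3,n4}: {n0,n1,n3} ∩ {n0,n1,n3,n4} = {n0,n1,n3}; idom=n3
  n7: preds {n3,n6}: {n0,n1,n3} ∩ {n0,n1,n3,n4,n6} = {n0,n1,n3}; idom=n3

DF walk-up:
  n5←n3: walk · to n3
  n5←n4: walk n4 to n3
  n7←n3: walk · to n3
  n7←n6: walk n6→n4 to n3
  DF(n0)=∅
  DF(n1)=∅
  DF(n2)=∅
  DF(n3)=∅
  DF(n4)={n5,n7}
  DF(n5)=∅
  DF(n6)={n7}
  DF(n7)=∅

φ for i: defs {n4,n5}
  DF⁺ = {n5,n7}

Answer: ["n5", "n7"]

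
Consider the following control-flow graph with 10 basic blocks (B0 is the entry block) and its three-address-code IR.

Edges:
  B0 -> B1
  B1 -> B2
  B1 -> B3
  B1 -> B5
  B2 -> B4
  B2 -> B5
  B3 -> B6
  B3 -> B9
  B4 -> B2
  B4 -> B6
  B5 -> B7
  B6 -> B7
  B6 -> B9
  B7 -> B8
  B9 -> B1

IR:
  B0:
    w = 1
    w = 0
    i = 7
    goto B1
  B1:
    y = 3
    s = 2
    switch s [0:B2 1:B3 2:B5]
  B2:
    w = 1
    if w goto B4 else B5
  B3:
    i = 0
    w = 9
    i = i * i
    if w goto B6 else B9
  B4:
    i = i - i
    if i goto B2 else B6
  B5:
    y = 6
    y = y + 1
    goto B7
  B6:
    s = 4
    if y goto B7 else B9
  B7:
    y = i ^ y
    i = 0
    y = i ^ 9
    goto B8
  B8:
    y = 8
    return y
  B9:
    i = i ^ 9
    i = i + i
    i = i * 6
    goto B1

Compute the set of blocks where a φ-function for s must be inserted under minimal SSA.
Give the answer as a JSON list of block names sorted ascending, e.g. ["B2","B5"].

Answer: ["B1", "B7", "B9"]

Derivation:
idom tree: B1←B0 B2←B1 B3←B1 B4←B2 B5←B1 B6←B1 B7←B1 B8←B7 B9←B1
Dom∩ at merges:
  B1: preds {B0,B9}: {B0} ∩ {B0,B1,B9} = {B0}; idom=B0
  B2: preds {B1,B4}: {B0,B1} ∩ {B0,B1,B2,B4} = {B0,B1}; idom=B1
  B5: preds {B1,B2}: {B0,B1} ∩ {B0,B1,B2} = {B0,B1}; idom=B1
  B6: preds {B3,B4}: {B0,B1,B3} ∩ {B0,B1,B2,B4} = {B0,B1}; idom=B1
  B7: preds {B5,B6}: {B0,B1,B5} ∩ {B0,B1,B6} = {B0,B1}; idom=B1
  B9: preds {B3,B6}: {B0,B1,B3} ∩ {B0,B1,B6} = {B0,B1}; idom=B1

DF walk-up:
  B1←B0: walk · to B0
  B1←B9: walk B9→B1 to B0
  B2←B1: walk · to B1
  B2←B4: walk B4→B2 to B1
  B5←B1: walk · to B1
  B5←B2: walk B2 to B1
  B6←B3: walk B3 to B1
  B6←B4: walk B4→B2 to B1
  B7←B5: walk B5 to B1
  B7←B6: walk B6 to B1
  B9←B3: walk B3 to B1
  B9←B6: walk B6 to B1
  B0 → ∅
  B1 → {B1}
  B2 → {B2,B5,B6}
  B3 → {B6,B9}
  B4 → {B2,B6}
  B5 → {B7}
  B6 → {B7,B9}
  B7 → ∅
  B8 → ∅
  B9 → {B1}

φ for s: defs {B1,B6}
  DF⁺ = {B1,B7,B9}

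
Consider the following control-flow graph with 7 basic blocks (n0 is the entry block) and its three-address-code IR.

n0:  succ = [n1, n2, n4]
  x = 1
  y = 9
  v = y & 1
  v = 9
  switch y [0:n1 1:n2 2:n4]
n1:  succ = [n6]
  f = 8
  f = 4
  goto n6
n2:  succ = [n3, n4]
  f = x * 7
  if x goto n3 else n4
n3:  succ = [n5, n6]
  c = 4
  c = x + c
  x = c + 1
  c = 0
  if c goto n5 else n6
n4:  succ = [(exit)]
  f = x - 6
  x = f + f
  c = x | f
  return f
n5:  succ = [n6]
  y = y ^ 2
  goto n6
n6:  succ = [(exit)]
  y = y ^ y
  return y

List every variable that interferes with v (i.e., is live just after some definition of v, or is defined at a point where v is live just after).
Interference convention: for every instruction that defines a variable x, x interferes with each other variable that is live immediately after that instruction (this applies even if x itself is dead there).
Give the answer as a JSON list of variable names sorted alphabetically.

Answer: ["x", "y"]

Analysis:
Block summaries:
  n0: {v,x,y} / ∅
  n1: {f} / ∅
  n2: {f} / {x}
  n3: {c,x} / {x}
  n4: {c,f,x} / {x}
  n5: {y} / {y}
  n6: {y} / {y}

Backward fixpoint:
  n0: in=∅ out={x,y}
  n1: in={y} out={y}
  n2: in={x,y} out={x,y}
  n3: in={x,y} out={y}
  n4: in={x} out=∅
  n5: in={y} out={y}
  n6: in={y} out=∅

Interfere edges:
  c — {f,x,y}
  f — {c,x,y}
  v — {x,y}
  x — {c,f,v,y}
  y — {c,f,v,x}

N(v) = ["x", "y"]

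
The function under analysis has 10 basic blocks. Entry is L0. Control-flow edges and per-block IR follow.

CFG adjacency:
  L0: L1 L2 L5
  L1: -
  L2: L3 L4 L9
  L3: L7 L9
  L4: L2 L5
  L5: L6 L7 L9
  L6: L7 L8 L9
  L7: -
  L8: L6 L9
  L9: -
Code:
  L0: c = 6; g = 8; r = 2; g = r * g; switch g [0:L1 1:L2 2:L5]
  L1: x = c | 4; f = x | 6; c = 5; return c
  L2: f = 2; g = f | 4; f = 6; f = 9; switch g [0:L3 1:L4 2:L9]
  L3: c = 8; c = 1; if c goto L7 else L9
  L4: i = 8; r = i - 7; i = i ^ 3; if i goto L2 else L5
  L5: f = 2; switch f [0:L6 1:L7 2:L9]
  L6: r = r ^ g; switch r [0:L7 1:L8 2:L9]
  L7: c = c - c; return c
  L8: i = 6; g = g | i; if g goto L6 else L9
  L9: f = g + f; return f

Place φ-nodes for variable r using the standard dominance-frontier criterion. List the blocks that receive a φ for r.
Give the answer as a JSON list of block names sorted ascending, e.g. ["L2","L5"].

idom tree: L1←L0 L2←L0 L3←L2 L4←L2 L5←L0 L6←L5 L7←L0 L8←L6 L9←L0
Dom∩ at merges:
  L2: preds {L0,L4}: {L0} ∩ {L0,L2,L4} = {L0}; idom=L0
  L5: preds {L0,L4}: {L0} ∩ {L0,L2,L4} = {L0}; idom=L0
  L6: preds {L5,L8}: {L0,L5} ∩ {L0,L5,L6,L8} = {L0,L5}; idom=L5
  L7: preds {L3,L5,L6}: {L0,L2,L3} ∩ {L0,L5} ∩ {L0,L5,L6} = {L0}; idom=L0
  L9: preds {L2,L3,L5,L6,L8}: {L0,L2} ∩ {L0,L2,L3} ∩ {L0,L5} ∩ {L0,L5,L6} ∩ {L0,L5,L6,L8} = {L0}; idom=L0

Frontier:
  L2←L0: walk · to L0
  L2←L4: walk L4→L2 to L0
  L5←L0: walk · to L0
  L5←L4: walk L4→L2 to L0
  L6←L5: walk · to L5
  L6←L8: walk L8→L6 to L5
  L7←L3: walk L3→L2 to L0
  L7←L5: walk L5 to L0
  L7←L6: walk L6→L5 to L0
  L9←L2: walk L2 to L0
  L9←L3: walk L3→L2 to L0
  L9←L5: walk L5 to L0
  L9←L6: walk L6→L5 to L0
  L9←L8: walk L8→L6→L5 to L0
  L0: DF=∅
  L1: DF=∅
  L2: DF={L2,L5,L7,L9}
  L3: DF={L7,L9}
  L4: DF={L2,L5}
  L5: DF={L7,L9}
  L6: DF={L6,L7,L9}
  L7: DF=∅
  L8: DF={L6,L9}
  L9: DF=∅

φ for r: defs {L0,L4,L6}
  DF⁺ = {L2,L5,L6,L7,L9}

Answer: ["L2", "L5", "L6", "L7", "L9"]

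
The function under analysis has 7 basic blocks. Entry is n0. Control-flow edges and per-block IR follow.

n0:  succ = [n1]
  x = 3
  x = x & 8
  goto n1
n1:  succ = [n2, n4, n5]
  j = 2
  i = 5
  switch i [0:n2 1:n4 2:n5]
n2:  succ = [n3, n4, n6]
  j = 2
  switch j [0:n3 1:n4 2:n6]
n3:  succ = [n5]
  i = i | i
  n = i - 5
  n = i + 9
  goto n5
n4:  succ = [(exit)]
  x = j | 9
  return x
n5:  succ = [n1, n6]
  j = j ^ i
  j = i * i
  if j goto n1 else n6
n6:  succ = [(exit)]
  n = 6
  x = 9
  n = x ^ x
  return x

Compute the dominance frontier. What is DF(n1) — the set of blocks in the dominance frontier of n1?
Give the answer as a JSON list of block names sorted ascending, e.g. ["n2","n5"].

idom tree: n1←n0 n2←n1 n3←n2 n4←n1 n5←n1 n6←n1
Join-block Dom:
  n1: preds {n0,n5}: {n0} ∩ {n0,n1,n5} = {n0}; idom=n0
  n4: preds {n1,n2}: {n0,n1} ∩ {n0,n1,n2} = {n0,n1}; idom=n1
  n5: preds {n1,n3}: {n0,n1} ∩ {n0,n1,n2,n3} = {n0,n1}; idom=n1
  n6: preds {n2,n5}: {n0,n1,n2} ∩ {n0,n1,n5} = {n0,n1}; idom=n1

DF derivation:
  join n1 pred n0: · stop@n0
  join n1 pred n5: n5→n1 stop@n0
  join n4 pred n1: · stop@n1
  join n4 pred n2: n2 stop@n1
  join n5 pred n1: · stop@n1
  join n5 pred n3: n3→n2 stop@n1
  join n6 pred n2: n2 stop@n1
  join n6 pred n5: n5 stop@n1
  DF(n0)=∅
  DF(n1)={n1}
  DF(n2)={n4,n5,n6}
  DF(n3)={n5}
  DF(n4)=∅
  DF(n5)={n1,n6}
  DF(n6)=∅

DF(n1) = ["n1"]

Answer: ["n1"]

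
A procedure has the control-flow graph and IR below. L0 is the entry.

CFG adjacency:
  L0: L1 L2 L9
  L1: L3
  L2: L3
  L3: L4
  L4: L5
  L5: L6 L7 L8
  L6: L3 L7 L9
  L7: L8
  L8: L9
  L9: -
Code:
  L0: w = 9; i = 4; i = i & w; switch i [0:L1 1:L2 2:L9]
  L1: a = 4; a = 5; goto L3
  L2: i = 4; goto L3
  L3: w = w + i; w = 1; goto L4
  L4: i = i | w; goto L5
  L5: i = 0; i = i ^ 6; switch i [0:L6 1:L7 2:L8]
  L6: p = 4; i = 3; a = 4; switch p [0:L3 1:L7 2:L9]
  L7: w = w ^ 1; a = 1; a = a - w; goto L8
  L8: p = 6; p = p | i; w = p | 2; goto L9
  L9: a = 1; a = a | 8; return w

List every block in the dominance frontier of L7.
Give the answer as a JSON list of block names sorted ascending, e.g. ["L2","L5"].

Answer: ["L8"]

Analysis:
idom tree: L1←L0 L2←L0 L3←L0 L4←L3 L5←L4 L6←L5 L7←L5 L8←L5 L9←L0
Dom at joins:
  L3: preds {L1,L2,L6}: {L0,L1} ∩ {L0,L2} ∩ {L0,L3,L4,L5,L6} = {L0}; idom=L0
  L7: preds {L5,L6}: {L0,L3,L4,L5} ∩ {L0,L3,L4,L5,L6} = {L0,L3,L4,L5}; idom=L5
  L8: preds {L5,L7}: {L0,L3,L4,L5} ∩ {L0,L3,L4,L5,L7} = {L0,L3,L4,L5}; idom=L5
  L9: preds {L0,L6,L8}: {L0} ∩ {L0,L3,L4,L5,L6} ∩ {L0,L3,L4,L5,L8} = {L0}; idom=L0

DF walk-up:
  L3←L1: walk L1 to L0
  L3←L2: walk L2 to L0
  L3←L6: walk L6→L5→L4→L3 to L0
  L7←L5: walk · to L5
  L7←L6: walk L6 to L5
  L8←L5: walk · to L5
  L8←L7: walk L7 to L5
  L9←L0: walk · to L0
  L9←L6: walk L6→L5→L4→L3 to L0
  L9←L8: walk L8→L5→L4→L3 to L0
  L0 → ∅
  L1 → {L3}
  L2 → {L3}
  L3 → {L3,L9}
  L4 → {L3,L9}
  L5 → {L3,L9}
  L6 → {L3,L7,L9}
  L7 → {L8}
  L8 → {L9}
  L9 → ∅

DF(L7) = ["L8"]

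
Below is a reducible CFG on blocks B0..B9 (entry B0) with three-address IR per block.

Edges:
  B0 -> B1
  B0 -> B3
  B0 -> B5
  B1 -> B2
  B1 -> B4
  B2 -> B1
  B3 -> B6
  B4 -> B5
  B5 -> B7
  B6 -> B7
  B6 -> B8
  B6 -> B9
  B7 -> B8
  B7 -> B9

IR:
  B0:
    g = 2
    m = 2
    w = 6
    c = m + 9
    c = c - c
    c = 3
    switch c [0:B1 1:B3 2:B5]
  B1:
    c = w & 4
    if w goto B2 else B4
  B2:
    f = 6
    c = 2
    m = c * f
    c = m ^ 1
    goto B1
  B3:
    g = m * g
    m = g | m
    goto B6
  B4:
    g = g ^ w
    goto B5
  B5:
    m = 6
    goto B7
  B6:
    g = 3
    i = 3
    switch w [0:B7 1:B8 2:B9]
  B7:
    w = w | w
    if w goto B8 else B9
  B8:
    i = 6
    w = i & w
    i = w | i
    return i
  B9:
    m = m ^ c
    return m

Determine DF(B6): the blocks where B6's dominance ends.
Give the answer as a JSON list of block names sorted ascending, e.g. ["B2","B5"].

Answer: ["B7", "B8", "B9"]

Derivation:
idom tree: B1←B0 B2←B1 B3←B0 B4←B1 B5←B0 B6←B3 B7←B0 B8←B0 B9←B0
Dom∩ at merges:
  B1: preds {B0,B2}: {B0} ∩ {B0,B1,B2} = {B0}; idom=B0
  B5: preds {B0,B4}: {B0} ∩ {B0,B1,B4} = {B0}; idom=B0
  B7: preds {B5,B6}: {B0,B5} ∩ {B0,B3,B6} = {B0}; idom=B0
  B8: preds {B6,B7}: {B0,B3,B6} ∩ {B0,B7} = {B0}; idom=B0
  B9: preds {B6,B7}: {B0,B3,B6} ∩ {B0,B7} = {B0}; idom=B0

DF derivation:
  B1←B0: walk · to B0
  B1←B2: walk B2→B1 to B0
  B5←B0: walk · to B0
  B5←B4: walk B4→B1 to B0
  B7←B5: walk B5 to B0
  B7←B6: walk B6→B3 to B0
  B8←B6: walk B6→B3 to B0
  B8←B7: walk B7 to B0
  B9←B6: walk B6→B3 to B0
  B9←B7: walk B7 to B0
  DF(B0)=∅
  DF(B1)={B1,B5}
  DF(B2)={B1}
  DF(B3)={B7,B8,B9}
  DF(B4)={B5}
  DF(B5)={B7}
  DF(B6)={B7,B8,B9}
  DF(B7)={B8,B9}
  DF(B8)=∅
  DF(B9)=∅

DF(B6) = ["B7", "B8", "B9"]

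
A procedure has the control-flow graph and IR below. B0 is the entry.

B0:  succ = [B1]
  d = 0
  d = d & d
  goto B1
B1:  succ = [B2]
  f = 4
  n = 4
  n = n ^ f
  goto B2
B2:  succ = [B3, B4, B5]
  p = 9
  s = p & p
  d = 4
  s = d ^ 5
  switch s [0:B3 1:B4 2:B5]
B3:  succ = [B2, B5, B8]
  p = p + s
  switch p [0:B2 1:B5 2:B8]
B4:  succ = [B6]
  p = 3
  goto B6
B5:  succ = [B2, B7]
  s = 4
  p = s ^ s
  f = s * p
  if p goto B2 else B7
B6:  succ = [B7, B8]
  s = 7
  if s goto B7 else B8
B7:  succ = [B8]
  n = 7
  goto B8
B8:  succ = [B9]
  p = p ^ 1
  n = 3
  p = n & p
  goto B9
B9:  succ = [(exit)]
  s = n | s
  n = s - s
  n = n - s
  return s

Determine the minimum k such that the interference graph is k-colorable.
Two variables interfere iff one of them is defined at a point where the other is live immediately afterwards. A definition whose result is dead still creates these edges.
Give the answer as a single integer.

Block summaries:
  B0: def={d} ue=∅
  B1: def={f,n} ue=∅
  B2: def={d,p,s} ue=∅
  B3: def={p} ue={p,s}
  B4: def={p} ue=∅
  B5: def={f,p,s} ue=∅
  B6: def={s} ue=∅
  B7: def={n} ue=∅
  B8: def={n,p} ue={p}
  B9: def={n,s} ue={n,s}

Backward fixpoint:
  live B0: ∅→∅
  live B1: ∅→∅
  live B2: ∅→{p,s}
  live B3: {p,s}→{p,s}
  live B4: ∅→{p}
  live B5: ∅→{p,s}
  live B6: {p}→{p,s}
  live B7: {p,s}→{p,s}
  live B8: {p,s}→{n,s}
  live B9: {n,s}→∅

Interfere edges:
  d↔{p}
  f↔{n,p,s}
  n↔{f,p,s}
  p↔{d,f,n,s}
  s↔{f,n,p}

Chromatic number:
  {f,n,p,s} pairwise interfere (4-clique) ⇒ χ ≥ 4
  assign d→c1 f→c1 n→c2 p→c0 s→c3 — no edge inside a register ⇒ χ ≤ 4
  χ = 4

Answer: 4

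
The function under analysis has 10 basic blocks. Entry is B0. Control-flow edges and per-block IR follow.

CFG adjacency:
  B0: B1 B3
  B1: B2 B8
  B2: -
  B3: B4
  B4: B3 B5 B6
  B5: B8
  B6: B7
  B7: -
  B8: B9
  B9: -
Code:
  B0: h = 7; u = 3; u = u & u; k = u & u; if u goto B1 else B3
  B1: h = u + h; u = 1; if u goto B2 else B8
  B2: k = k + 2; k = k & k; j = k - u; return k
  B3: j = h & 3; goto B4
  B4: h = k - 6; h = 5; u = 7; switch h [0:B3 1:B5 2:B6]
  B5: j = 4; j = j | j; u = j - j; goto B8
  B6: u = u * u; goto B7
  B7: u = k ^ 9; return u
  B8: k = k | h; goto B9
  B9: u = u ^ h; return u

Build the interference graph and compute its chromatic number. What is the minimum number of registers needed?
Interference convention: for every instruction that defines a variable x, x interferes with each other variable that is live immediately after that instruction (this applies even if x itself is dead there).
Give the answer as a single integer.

Per-block:
  B0: {h,k,u} / ∅
  B1: {h,u} / {h,u}
  B2: {j,k} / {k,u}
  B3: {j} / {h}
  B4: {h,u} / {k}
  B5: {j,u} / ∅
  B6: {u} / {u}
  B7: {u} / {k}
  B8: {k} / {h,k}
  B9: {u} / {h,u}

Live sets:
  B0: in=∅ out={h,k,u}
  B1: in={h,k,u} out={h,k,u}
  B2: in={k,u} out=∅
  B3: in={h,k} out={k}
  B4: in={k} out={h,k,u}
  B5: in={h,k} out={h,k,u}
  B6: in={k,u} out={k}
  B7: in={k} out=∅
  B8: in={h,k,u} out={h,u}
  B9: in={h,u} out=∅

Conflict graph:
  h↔{j,k,u}
  j↔{h,k}
  k↔{h,j,u}
  u↔{h,k}

Chromatic number:
  lower bound: {h,j,k} mutually conflict ⇒ χ ≥ 3
  3-colouring: R0={h}  R1={k}  R2={j,u}
  χ = 3

Answer: 3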